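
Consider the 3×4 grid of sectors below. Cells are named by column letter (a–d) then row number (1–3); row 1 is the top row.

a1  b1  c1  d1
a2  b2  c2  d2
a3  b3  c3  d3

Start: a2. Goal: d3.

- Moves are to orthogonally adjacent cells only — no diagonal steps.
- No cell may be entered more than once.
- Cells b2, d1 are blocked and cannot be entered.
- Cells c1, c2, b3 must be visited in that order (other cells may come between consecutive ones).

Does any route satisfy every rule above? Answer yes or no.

no

Even ignoring the required order, no revisit-free route from a2 to d3 manages to pass through all of c1, c2, and b3: branching out from a2, every path either misses one of them or, having collected them, can no longer reach d3 without re-entering a cell.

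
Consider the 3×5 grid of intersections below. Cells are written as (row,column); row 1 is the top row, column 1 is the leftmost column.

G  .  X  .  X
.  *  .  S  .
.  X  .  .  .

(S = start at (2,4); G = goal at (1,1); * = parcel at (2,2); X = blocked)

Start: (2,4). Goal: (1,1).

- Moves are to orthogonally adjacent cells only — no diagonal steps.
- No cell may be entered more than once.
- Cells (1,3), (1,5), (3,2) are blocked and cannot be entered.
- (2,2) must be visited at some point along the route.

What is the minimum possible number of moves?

4

Any route passes through (2,2) somewhere between (2,4) and (1,1). Summing Manhattan distances along the two legs ((2,4) → (2,2) → (1,1)) gives a lower bound of 2 + 2 = 4 moves.
A route of 4 moves achieves this: (2,4) → (2,3) → (2,2) → (1,2) → (1,1).
Since 4 matches the lower bound, it is optimal.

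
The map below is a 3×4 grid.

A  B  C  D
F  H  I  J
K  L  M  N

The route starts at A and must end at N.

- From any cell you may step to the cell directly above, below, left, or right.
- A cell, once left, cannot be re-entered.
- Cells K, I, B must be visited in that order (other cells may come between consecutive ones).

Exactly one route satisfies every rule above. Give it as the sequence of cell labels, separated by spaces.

A F K L M I H B C D J N

The waypoints must appear in the order K, I, B, with no cell reused.
Route from A: down 2 to K, right 2 to M, up 1 to I, left 1 to H, up 1 to B, right 2 to D, down 2 to N — 11 moves in all.
Check: order respected (K at step 2, I at step 5, B at step 7).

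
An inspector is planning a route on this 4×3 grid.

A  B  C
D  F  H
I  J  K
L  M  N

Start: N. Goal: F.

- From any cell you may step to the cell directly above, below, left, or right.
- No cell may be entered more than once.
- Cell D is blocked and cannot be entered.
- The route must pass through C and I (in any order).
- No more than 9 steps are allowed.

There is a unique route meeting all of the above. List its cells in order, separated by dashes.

The budget equals the shortest possible length, so every move has to be on a shortest route through the required cells.
Route from N: left 2 to L, up 1 to I, right 2 to K, up 2 to C, left 1 to B, down 1 to F — 9 moves in all.
Check: all required cells visited; 9 ≤ 9 moves.

N - M - L - I - J - K - H - C - B - F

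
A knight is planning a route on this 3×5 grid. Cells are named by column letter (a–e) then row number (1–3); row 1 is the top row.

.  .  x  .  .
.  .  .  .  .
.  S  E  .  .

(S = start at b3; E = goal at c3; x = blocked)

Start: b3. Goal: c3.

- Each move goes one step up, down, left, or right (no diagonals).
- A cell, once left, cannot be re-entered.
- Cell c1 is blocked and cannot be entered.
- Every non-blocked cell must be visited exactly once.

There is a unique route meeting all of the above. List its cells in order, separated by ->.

b3 -> a3 -> a2 -> a1 -> b1 -> b2 -> c2 -> d2 -> d1 -> e1 -> e2 -> e3 -> d3 -> c3

Need to visit all 14 open cells exactly once, starting at b3 and ending at c3.
Route from b3: left to a3, 2× up (reaching a1), right to b1, down to b2, 2× right (reaching d2), up to d1, right to e1, 2× down (reaching e3), 2× left (reaching c3) — 13 moves in all.
Check: all 14 open cells covered.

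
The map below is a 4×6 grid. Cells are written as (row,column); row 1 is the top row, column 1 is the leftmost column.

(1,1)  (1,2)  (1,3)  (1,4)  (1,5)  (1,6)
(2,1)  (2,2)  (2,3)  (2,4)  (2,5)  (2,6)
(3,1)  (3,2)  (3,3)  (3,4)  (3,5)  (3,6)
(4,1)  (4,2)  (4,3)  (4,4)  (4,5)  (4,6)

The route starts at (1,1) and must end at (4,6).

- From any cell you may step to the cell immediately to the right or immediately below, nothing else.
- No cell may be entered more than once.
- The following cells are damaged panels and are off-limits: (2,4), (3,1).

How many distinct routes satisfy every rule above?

A right/down-only route from (1,1) to (4,6) makes exactly 3 down-moves and 5 right-moves in some order.
With no other constraints that would be C(8,3) = 56 routes.
Subtract routes through each blocked cell (inclusion–exclusion for overlaps): − through (2,4): 24 − through (3,1): 6 → 26.
That gives 26 routes.

26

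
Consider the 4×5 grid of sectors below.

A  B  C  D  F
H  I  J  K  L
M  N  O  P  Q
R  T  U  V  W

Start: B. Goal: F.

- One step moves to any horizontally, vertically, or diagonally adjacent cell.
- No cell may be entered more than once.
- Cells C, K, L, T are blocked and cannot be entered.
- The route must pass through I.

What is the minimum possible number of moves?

4

Any route passes through I somewhere between B and F. Summing Chebyshev distances along the two legs (B → I → F) gives a lower bound of 1 + 3 = 4 moves.
A route of 4 moves achieves this: B → I → J → D → F.
Since 4 matches the lower bound, it is optimal.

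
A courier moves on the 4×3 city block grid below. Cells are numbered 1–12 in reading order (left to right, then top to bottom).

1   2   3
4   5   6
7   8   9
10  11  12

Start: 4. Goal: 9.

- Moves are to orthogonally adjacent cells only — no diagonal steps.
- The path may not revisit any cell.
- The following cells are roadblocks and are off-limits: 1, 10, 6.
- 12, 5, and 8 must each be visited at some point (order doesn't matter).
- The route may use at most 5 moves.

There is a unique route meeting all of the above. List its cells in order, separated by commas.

4, 5, 8, 11, 12, 9

The 5-move cap with required stops at 12, 5, 8 leaves no slack for detours.
Route from 4: right to 5, 2× down (reaching 11), right to 12, up to 9 — 5 moves in all.
Check: all required cells visited; 5 ≤ 5 moves.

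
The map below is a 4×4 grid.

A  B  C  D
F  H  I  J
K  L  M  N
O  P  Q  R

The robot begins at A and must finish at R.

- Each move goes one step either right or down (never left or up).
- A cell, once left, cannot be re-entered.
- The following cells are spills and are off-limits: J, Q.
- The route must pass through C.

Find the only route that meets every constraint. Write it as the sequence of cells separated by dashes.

Moves only go right or down, so the column and row indices never decrease.
Route from A: 2× right (reaching C), 2× down (reaching M), right to N, down to R — 6 moves in all.
Check: all required cells visited.

A - B - C - I - M - N - R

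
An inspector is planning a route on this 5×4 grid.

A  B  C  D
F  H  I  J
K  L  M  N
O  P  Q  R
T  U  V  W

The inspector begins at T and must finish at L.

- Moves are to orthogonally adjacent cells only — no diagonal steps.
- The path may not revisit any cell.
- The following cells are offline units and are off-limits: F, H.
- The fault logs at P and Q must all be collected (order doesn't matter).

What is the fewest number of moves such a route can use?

5

Any route passes through P and Q in some order between T and L. Summing Manhattan distances along each leg and taking the cheapest ordering (T → Q → P → L) gives a lower bound of 3 + 1 + 1 = 5 moves.
A route of 5 moves achieves this: T → O → P → Q → M → L.
Since 5 matches the lower bound, it is optimal.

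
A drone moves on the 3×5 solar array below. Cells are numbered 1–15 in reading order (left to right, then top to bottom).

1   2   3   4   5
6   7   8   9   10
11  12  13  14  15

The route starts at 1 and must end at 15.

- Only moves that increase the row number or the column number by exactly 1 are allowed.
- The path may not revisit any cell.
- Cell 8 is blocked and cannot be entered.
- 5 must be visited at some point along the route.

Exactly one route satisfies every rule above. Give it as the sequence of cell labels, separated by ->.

1 -> 2 -> 3 -> 4 -> 5 -> 10 -> 15

Moves only go right or down, so the column and row indices never decrease.
Route from 1: 4× right (reaching 5), 2× down (reaching 15) — 6 moves in all.
Check: all required cells visited.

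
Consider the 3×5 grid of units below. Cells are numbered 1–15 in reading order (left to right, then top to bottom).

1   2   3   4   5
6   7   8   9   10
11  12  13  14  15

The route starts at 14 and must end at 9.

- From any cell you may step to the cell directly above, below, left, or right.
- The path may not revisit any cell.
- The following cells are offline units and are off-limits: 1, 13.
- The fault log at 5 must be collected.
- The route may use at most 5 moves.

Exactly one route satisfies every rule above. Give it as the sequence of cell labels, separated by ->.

14 -> 15 -> 10 -> 5 -> 4 -> 9

The budget equals the shortest possible length, so every move has to be on a shortest route through the required cells.
Route from 14: right 1 to 15, up 2 to 5, left 1 to 4, down 1 to 9 — 5 moves in all.
Check: all required cells visited; 5 ≤ 5 moves.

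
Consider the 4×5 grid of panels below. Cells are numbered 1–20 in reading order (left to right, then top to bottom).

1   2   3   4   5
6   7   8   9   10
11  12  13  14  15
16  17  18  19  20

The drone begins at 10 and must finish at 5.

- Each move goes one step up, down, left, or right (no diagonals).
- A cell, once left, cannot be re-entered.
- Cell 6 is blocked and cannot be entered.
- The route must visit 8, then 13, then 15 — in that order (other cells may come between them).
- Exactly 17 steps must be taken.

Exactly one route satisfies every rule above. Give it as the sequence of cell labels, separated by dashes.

The waypoints must appear in the order 8, 13, 15, with no cell reused.
Route from 10: 2× left (reaching 8), down to 13, 2× right (reaching 15), down to 20, 4× left (reaching 16), up to 11, right to 12, 2× up (reaching 2), 3× right (reaching 5) — 17 moves in all.
Check: order respected (8 at step 2, 13 at step 3, 15 at step 5); 17 moves as required.

10 - 9 - 8 - 13 - 14 - 15 - 20 - 19 - 18 - 17 - 16 - 11 - 12 - 7 - 2 - 3 - 4 - 5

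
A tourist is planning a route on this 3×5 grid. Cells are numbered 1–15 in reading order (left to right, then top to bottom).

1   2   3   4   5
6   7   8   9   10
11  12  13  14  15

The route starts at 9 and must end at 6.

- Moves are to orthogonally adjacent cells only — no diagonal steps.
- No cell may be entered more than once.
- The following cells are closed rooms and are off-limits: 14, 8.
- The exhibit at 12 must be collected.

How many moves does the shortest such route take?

7

Any route passes through 12 somewhere between 9 and 6. Summing Manhattan distances along the two legs (9 → 12 → 6) gives a lower bound of 3 + 2 = 5 moves.
That bound ignores the blocked cells. Measuring each leg by the fewest moves that actually steer around them (9→12: 5; 12→6: 2) raises the lower bound to 7.
A route of 7 moves exists: 9 → 4 → 3 → 2 → 7 → 12 → 11 → 6.
Since 7 matches that lower bound, it is optimal.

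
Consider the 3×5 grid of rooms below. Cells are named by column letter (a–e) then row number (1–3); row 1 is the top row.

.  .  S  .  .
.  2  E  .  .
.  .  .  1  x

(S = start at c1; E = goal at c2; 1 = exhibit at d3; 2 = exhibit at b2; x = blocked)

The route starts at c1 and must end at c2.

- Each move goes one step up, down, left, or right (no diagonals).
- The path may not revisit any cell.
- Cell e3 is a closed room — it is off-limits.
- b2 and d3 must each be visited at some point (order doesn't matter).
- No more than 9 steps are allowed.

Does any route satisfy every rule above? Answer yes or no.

One route that works: c1 → b1 → b2 → b3 → c3 → d3 → d2 → c2.

yes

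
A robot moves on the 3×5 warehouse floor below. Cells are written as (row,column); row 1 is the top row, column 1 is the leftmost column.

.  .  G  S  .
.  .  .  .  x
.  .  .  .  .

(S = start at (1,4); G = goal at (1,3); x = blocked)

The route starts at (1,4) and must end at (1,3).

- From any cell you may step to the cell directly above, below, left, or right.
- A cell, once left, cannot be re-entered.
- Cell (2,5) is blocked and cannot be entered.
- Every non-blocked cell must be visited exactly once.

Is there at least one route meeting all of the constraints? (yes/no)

no

Cell (1,5) has only one open neighbour but is neither the start nor the goal, so a Hamiltonian route would have to both enter and leave it through the same neighbour — impossible without revisiting.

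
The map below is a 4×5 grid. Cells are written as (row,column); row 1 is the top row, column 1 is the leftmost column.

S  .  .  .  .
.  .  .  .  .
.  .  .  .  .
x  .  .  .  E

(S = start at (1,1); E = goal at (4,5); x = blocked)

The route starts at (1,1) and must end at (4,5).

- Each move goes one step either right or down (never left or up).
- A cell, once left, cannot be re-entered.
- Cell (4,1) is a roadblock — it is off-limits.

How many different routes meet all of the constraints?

34

A right/down-only route from (1,1) to (4,5) makes exactly 3 down-moves and 4 right-moves in some order.
With no other constraints that would be C(7,3) = 35 routes.
Subtract routes through each blocked cell (inclusion–exclusion for overlaps): − through (4,1): 1 → 34.
That gives 34 routes.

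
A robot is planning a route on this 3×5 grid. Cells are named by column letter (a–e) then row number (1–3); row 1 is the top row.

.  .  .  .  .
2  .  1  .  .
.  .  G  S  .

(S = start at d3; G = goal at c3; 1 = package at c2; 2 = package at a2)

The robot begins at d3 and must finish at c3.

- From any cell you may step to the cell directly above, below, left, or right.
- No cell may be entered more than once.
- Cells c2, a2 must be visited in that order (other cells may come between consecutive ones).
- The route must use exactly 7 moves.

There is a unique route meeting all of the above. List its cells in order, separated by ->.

The waypoints must appear in the order c2, a2, with no cell reused.
Route from d3: up to d2, 3× left (reaching a2), down to a3, 2× right (reaching c3) — 7 moves in all.
Check: order respected (1 at step 2, 2 at step 4); 7 moves as required.

d3 -> d2 -> c2 -> b2 -> a2 -> a3 -> b3 -> c3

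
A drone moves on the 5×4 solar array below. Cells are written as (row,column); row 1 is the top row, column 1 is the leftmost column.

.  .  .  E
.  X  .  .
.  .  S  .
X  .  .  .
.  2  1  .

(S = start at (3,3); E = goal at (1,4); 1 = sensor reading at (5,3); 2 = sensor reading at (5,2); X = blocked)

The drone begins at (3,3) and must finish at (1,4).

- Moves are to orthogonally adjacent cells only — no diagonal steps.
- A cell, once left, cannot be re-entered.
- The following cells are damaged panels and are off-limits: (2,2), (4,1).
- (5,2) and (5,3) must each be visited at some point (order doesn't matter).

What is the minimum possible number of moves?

9

Any route passes through (5,2) and (5,3) in some order between (3,3) and (1,4). Summing Manhattan distances along each leg and taking the cheapest ordering ((3,3) → (5,3) → (5,2) → (1,4)) gives a lower bound of 2 + 1 + 6 = 9 moves.
A route of 9 moves achieves this: (3,3) → (4,3) → (4,2) → (5,2) → (5,3) → (5,4) → (4,4) → (3,4) → (2,4) → (1,4).
Since 9 matches the lower bound, it is optimal.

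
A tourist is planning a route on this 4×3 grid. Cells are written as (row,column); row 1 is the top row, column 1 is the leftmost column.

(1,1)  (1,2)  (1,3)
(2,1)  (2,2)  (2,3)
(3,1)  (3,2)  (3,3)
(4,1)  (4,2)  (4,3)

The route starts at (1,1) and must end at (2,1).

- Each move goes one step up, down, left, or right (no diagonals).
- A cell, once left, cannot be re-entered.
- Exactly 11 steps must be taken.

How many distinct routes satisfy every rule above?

2

Need simple routes of exactly 11 moves from (1,1) to (2,1) (Manhattan distance 1, so 5 moves are spent on a detour and 5 undoing it).
Enumerating: (1,1) (1,2) (1,3) (2,3) (3,3) (4,3) (4,2) (4,1) (3,1) (3,2) (2,2) (2,1) | (1,1) (1,2) (1,3) (2,3) (2,2) (3,2) (3,3) (4,3) (4,2) (4,1) (3,1) (2,1).
That gives 2 routes.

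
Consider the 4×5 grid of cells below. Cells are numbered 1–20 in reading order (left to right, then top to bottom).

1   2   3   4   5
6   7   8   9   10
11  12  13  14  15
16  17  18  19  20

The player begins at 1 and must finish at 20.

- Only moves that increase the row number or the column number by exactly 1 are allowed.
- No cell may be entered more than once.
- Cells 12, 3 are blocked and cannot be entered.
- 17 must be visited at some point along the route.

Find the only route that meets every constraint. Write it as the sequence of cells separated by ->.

1 -> 6 -> 11 -> 16 -> 17 -> 18 -> 19 -> 20

Moves only go right or down, so the column and row indices never decrease.
Route from 1: down 3 to 16, right 4 to 20 — 7 moves in all.
Check: all required cells visited.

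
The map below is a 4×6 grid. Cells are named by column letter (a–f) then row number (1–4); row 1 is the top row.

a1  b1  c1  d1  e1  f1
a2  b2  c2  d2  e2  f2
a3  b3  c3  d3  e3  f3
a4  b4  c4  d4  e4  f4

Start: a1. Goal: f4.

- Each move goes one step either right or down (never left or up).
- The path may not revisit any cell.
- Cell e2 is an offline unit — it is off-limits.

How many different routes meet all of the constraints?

A right/down-only route from a1 to f4 makes exactly 3 down-moves and 5 right-moves in some order.
With no other constraints that would be C(8,3) = 56 routes.
Subtract routes through each blocked cell (inclusion–exclusion for overlaps): − through e2: 15 → 41.
That gives 41 routes.

41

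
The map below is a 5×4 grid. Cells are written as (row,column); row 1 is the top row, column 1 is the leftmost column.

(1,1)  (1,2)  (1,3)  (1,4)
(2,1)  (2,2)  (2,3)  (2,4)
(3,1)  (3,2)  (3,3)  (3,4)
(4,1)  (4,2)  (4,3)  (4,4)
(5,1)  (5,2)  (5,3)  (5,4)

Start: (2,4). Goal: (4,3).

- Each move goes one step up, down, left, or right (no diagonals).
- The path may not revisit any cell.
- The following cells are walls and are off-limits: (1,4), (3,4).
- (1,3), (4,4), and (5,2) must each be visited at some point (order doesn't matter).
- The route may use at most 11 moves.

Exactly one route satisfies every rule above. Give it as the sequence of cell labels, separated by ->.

The 11-move cap with required stops at (1,3), (4,4), (5,2) leaves no slack for detours.
Route from (2,4): left to (2,3), up to (1,3), left to (1,2), 4× down (reaching (5,2)), 2× right (reaching (5,4)), up to (4,4), left to (4,3) — 11 moves in all.
Check: all required cells visited; 11 ≤ 11 moves.

(2,4) -> (2,3) -> (1,3) -> (1,2) -> (2,2) -> (3,2) -> (4,2) -> (5,2) -> (5,3) -> (5,4) -> (4,4) -> (4,3)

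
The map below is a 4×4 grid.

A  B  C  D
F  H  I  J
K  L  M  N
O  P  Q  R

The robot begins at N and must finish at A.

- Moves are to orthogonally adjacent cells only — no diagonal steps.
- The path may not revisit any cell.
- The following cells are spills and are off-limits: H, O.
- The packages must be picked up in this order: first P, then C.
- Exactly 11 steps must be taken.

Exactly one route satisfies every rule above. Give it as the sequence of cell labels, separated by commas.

N, R, Q, P, L, M, I, J, D, C, B, A

The waypoints must appear in the order P, C, with no cell reused.
Route from N: down 1 to R, left 2 to P, up 1 to L, right 1 to M, up 1 to I, right 1 to J, up 1 to D, left 3 to A — 11 moves in all.
Check: order respected (P at step 3, C at step 9); 11 moves as required.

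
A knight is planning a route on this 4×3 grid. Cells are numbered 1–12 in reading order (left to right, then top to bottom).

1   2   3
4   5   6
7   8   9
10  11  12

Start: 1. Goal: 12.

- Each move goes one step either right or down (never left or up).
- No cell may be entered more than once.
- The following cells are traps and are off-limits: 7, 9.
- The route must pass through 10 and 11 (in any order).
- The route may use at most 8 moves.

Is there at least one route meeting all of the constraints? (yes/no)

no

Right/down moves force the required cells to be taken in the order 10, 11. Every right/down route from 1 to 10 runs into a blocked cell, so that leg cannot be completed.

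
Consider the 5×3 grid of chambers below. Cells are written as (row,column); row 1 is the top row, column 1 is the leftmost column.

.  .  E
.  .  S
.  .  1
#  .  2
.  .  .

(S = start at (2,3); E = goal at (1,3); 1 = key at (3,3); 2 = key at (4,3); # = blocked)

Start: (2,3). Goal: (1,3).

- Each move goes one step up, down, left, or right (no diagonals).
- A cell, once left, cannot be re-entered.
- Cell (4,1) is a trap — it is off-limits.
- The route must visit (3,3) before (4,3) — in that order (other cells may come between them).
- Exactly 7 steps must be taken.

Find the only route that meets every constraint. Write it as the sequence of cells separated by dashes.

The waypoints must appear in the order (3,3), (4,3), with no cell reused.
Route from (2,3): down 2 to (4,3), left 1 to (4,2), up 3 to (1,2), right 1 to (1,3) — 7 moves in all.
Check: order respected (1 at step 1, 2 at step 2); 7 moves as required.

(2,3) - (3,3) - (4,3) - (4,2) - (3,2) - (2,2) - (1,2) - (1,3)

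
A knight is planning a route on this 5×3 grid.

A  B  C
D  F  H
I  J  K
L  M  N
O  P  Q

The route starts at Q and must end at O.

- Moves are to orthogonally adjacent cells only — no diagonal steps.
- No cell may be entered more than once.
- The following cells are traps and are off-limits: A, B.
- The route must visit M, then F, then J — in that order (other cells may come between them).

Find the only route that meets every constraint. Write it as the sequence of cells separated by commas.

Q, P, M, N, K, H, F, J, I, L, O

The waypoints must appear in the order M, F, J, with no cell reused.
Route from Q: left to P, up to M, right to N, 2× up (reaching H), left to F, down to J, left to I, 2× down (reaching O) — 10 moves in all.
Check: order respected (M at step 2, F at step 6, J at step 7).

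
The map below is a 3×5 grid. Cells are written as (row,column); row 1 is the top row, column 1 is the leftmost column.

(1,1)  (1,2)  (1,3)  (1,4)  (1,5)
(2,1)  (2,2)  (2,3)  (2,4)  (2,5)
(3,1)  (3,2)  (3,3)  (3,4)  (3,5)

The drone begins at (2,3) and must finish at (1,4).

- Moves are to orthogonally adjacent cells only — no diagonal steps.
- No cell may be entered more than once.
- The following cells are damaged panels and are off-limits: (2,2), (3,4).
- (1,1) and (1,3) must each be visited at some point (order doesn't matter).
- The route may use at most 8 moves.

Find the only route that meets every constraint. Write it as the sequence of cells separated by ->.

The budget equals the shortest possible length, so every move has to be on a shortest route through the required cells.
Route from (2,3): down to (3,3), 2× left (reaching (3,1)), 2× up (reaching (1,1)), 3× right (reaching (1,4)) — 8 moves in all.
Check: all required cells visited; 8 ≤ 8 moves.

(2,3) -> (3,3) -> (3,2) -> (3,1) -> (2,1) -> (1,1) -> (1,2) -> (1,3) -> (1,4)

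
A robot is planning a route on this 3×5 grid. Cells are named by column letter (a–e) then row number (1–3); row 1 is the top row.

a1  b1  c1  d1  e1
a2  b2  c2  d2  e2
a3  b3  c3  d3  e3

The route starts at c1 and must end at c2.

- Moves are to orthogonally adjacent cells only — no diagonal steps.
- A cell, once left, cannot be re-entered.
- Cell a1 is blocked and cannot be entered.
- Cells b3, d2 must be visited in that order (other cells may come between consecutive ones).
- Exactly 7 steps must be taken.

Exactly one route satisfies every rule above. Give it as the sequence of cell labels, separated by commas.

c1, b1, b2, b3, c3, d3, d2, c2

The waypoints must appear in the order b3, d2, with no cell reused.
Route from c1: left 1 to b1, down 2 to b3, right 2 to d3, up 1 to d2, left 1 to c2 — 7 moves in all.
Check: order respected (b3 at step 3, d2 at step 6); 7 moves as required.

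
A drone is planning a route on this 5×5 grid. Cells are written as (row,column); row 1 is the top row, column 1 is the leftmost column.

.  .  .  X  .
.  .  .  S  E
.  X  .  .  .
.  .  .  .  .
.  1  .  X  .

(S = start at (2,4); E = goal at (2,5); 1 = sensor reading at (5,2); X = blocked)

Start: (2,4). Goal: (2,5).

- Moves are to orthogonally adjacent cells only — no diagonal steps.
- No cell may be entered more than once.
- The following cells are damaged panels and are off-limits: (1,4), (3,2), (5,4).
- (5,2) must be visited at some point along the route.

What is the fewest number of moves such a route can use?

Any route passes through (5,2) somewhere between (2,4) and (2,5). Summing Manhattan distances along the two legs ((2,4) → (5,2) → (2,5)) gives a lower bound of 5 + 6 = 11 moves.
The shortest route satisfying every rule uses 13 moves: (2,4) → (2,3) → (2,2) → (2,1) → (3,1) → (4,1) → (5,1) → (5,2) → (4,2) → (4,3) → (3,3) → (3,4) → (3,5) → (2,5).
The no-revisit rule (legs can't share cells) pushes the minimum above the 11-move bound; an exhaustive check rules out every length from 11 to 12, leaving 13 as the minimum.

13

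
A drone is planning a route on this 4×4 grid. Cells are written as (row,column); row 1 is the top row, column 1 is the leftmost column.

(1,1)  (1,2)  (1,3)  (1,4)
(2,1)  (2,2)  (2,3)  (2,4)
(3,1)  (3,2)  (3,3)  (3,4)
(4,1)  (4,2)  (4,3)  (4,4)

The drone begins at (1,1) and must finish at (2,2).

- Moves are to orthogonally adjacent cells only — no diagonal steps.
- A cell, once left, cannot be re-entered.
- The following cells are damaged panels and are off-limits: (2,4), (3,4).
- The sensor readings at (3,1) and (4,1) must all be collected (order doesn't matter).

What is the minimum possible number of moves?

Any route passes through (3,1) and (4,1) in some order between (1,1) and (2,2). Summing Manhattan distances along each leg and taking the cheapest ordering ((1,1) → (4,1) → (3,1) → (2,2)) gives a lower bound of 3 + 1 + 2 = 6 moves.
A route of 6 moves achieves this: (1,1) → (2,1) → (3,1) → (4,1) → (4,2) → (3,2) → (2,2).
Since 6 matches the lower bound, it is optimal.

6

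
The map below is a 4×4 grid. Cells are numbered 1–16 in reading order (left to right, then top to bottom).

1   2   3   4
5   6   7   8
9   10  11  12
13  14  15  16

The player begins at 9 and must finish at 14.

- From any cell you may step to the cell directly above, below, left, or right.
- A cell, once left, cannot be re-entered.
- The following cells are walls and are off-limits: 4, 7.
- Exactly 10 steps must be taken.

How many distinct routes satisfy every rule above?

Need simple routes of exactly 10 moves from 9 to 14 (Manhattan distance 2, so 4 moves are spent on a detour and 4 undoing it).
Enumerating: 9 5 1 2 6 10 11 12 16 15 14.
That gives 1 route.

1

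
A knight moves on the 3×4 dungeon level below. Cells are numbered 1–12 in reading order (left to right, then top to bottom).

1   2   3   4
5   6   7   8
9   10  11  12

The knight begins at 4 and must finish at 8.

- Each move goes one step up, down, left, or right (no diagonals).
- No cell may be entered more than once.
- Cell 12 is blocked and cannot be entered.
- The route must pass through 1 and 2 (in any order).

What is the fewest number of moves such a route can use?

Any route passes through 1 and 2 in some order between 4 and 8. Summing Manhattan distances along each leg and taking the cheapest ordering (4 → 1 → 2 → 8) gives a lower bound of 3 + 1 + 3 = 7 moves.
A route of 7 moves achieves this: 4 → 3 → 2 → 1 → 5 → 6 → 7 → 8.
Since 7 matches the lower bound, it is optimal.

7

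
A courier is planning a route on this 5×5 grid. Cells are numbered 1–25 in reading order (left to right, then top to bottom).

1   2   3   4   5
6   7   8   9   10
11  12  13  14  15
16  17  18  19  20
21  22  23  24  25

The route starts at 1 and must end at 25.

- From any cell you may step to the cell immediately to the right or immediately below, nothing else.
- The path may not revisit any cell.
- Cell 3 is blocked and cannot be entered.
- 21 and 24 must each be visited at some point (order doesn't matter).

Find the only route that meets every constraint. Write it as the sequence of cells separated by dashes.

1 - 6 - 11 - 16 - 21 - 22 - 23 - 24 - 25

Moves only go right or down, so the column and row indices never decrease.
Route from 1: 4× down (reaching 21), 4× right (reaching 25) — 8 moves in all.
Check: all required cells visited.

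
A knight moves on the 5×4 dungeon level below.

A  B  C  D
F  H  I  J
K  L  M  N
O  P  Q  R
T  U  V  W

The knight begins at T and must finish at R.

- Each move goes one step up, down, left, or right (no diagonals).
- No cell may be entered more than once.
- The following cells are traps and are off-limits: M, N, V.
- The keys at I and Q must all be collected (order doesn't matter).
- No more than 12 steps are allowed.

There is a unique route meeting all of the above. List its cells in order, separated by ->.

Any route must reach I and Q and still end at R within 12 moves, so the order of the required stops is forced.
Route from T: 4× up (reaching A), 2× right (reaching C), down to I, left to H, 2× down (reaching P), 2× right (reaching R) — 12 moves in all.
Check: all required cells visited; 12 ≤ 12 moves.

T -> O -> K -> F -> A -> B -> C -> I -> H -> L -> P -> Q -> R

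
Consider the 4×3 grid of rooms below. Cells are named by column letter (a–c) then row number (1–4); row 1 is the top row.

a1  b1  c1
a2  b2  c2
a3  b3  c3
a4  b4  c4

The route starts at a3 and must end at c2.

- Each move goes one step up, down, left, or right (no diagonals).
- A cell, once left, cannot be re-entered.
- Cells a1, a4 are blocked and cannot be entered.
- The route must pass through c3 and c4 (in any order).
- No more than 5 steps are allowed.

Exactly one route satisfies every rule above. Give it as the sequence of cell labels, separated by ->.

a3 -> b3 -> b4 -> c4 -> c3 -> c2

The budget equals the shortest possible length, so every move has to be on a shortest route through the required cells.
Route from a3: right 1 to b3, down 1 to b4, right 1 to c4, up 2 to c2 — 5 moves in all.
Check: all required cells visited; 5 ≤ 5 moves.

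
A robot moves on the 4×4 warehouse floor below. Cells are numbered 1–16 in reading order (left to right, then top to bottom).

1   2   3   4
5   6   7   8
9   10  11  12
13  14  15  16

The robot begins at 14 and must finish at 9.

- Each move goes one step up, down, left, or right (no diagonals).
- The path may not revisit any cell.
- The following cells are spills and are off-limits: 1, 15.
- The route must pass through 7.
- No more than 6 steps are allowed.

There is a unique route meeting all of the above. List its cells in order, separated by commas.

14, 10, 11, 7, 6, 5, 9

The 6-move cap with required stops at 7 leaves no slack for detours.
Route from 14: up to 10, right to 11, up to 7, 2× left (reaching 5), down to 9 — 6 moves in all.
Check: all required cells visited; 6 ≤ 6 moves.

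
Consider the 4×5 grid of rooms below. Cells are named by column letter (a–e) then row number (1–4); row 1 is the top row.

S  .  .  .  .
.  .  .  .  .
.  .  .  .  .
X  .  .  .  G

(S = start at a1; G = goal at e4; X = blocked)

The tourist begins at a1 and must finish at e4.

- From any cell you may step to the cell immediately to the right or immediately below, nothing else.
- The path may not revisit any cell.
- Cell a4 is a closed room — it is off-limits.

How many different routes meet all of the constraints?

34

A right/down-only route from a1 to e4 makes exactly 3 down-moves and 4 right-moves in some order.
With no other constraints that would be C(7,3) = 35 routes.
Subtract routes through each blocked cell (inclusion–exclusion for overlaps): − through a4: 1 → 34.
That gives 34 routes.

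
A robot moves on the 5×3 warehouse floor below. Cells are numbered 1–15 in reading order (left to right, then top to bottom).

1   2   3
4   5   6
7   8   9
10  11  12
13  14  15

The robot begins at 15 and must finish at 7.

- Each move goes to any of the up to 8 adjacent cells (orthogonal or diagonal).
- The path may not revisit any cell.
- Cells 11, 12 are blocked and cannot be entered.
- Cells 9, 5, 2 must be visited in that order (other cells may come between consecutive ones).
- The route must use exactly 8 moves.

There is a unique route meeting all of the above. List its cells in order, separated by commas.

15, 14, 10, 8, 9, 5, 2, 4, 7

The waypoints must appear in the order 9, 5, 2, with no cell reused.
Route from 15: left 1 to 14, up-left 1 to 10, up-right 1 to 8, right 1 to 9, up-left 1 to 5, up 1 to 2, down-left 1 to 4, down 1 to 7 — 8 moves in all.
Check: order respected (9 at step 4, 5 at step 5, 2 at step 6); 8 moves as required.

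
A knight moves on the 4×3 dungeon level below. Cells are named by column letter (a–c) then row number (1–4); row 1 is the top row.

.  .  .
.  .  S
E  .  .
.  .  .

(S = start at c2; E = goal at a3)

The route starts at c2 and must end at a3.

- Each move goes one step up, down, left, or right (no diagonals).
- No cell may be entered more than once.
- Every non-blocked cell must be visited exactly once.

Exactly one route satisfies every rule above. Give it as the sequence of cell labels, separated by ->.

Need to visit all 12 open cells exactly once, starting at c2 and ending at a3.
Cell a1 has only two open neighbours (a2 and b1), so the path must pass straight through it: one of those is the cell it's entered from and the other is where it exits.
Route from c2: up to c1, 2× left (reaching a1), down to a2, right to b2, down to b3, right to c3, down to c4, 2× left (reaching a4), up to a3 — 11 moves in all.
Check: all 12 open cells covered.

c2 -> c1 -> b1 -> a1 -> a2 -> b2 -> b3 -> c3 -> c4 -> b4 -> a4 -> a3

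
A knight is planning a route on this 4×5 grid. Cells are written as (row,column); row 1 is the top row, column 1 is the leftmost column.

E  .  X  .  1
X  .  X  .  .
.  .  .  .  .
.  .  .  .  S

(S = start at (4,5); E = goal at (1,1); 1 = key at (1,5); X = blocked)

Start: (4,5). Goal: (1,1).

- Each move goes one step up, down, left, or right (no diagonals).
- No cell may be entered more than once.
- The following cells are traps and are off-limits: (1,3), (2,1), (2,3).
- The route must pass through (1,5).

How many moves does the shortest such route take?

11

Any route passes through (1,5) somewhere between (4,5) and (1,1). Summing Manhattan distances along the two legs ((4,5) → (1,5) → (1,1)) gives a lower bound of 3 + 4 = 7 moves.
That bound ignores the blocked cells. Measuring each leg by the fewest moves that actually steer around them ((4,5)→(1,5): 3; (1,5)→(1,1): 8) raises the lower bound to 11.
A route of 11 moves exists: (4,5) → (3,5) → (2,5) → (1,5) → (1,4) → (2,4) → (3,4) → (3,3) → (3,2) → (2,2) → (1,2) → (1,1).
Since 11 matches that lower bound, it is optimal.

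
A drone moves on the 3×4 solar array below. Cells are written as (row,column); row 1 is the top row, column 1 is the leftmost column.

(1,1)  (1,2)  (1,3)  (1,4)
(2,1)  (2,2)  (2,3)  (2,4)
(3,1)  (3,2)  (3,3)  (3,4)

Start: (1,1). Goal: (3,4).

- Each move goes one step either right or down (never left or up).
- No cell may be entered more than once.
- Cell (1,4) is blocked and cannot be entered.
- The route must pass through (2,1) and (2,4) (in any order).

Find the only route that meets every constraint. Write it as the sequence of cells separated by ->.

Moves only go right or down, so the column and row indices never decrease.
Route from (1,1): down 1 to (2,1), right 3 to (2,4), down 1 to (3,4) — 5 moves in all.
Check: all required cells visited.

(1,1) -> (2,1) -> (2,2) -> (2,3) -> (2,4) -> (3,4)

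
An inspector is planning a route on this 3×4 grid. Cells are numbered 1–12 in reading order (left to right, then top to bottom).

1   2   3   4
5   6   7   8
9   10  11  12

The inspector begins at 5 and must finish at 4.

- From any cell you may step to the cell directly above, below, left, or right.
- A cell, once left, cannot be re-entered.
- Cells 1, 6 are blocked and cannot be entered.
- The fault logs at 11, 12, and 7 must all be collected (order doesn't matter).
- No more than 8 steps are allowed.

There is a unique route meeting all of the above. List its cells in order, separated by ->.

The 8-move cap with required stops at 11, 12, 7 leaves no slack for detours.
Route from 5: down to 9, 3× right (reaching 12), up to 8, left to 7, up to 3, right to 4 — 8 moves in all.
Check: all required cells visited; 8 ≤ 8 moves.

5 -> 9 -> 10 -> 11 -> 12 -> 8 -> 7 -> 3 -> 4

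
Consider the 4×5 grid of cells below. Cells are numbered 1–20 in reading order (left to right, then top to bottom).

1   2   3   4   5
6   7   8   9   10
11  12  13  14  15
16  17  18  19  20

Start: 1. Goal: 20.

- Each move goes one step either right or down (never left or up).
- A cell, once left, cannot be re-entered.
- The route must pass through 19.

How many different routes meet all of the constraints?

20

A right/down-only route from 1 to 20 makes exactly 3 down-moves and 4 right-moves in some order.
With no other constraints that would be C(7,3) = 35 routes.
Split at 19 and multiply the segment counts: 1→19: 20; 19→20: 1; product = 20.
That gives 20 routes.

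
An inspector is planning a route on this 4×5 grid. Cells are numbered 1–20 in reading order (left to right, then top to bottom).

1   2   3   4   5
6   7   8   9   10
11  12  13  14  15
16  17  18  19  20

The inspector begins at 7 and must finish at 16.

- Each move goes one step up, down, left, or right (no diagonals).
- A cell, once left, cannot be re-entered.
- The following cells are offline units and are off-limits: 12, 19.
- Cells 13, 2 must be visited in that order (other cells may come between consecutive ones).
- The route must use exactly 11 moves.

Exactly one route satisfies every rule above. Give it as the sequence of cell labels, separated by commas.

7, 8, 13, 14, 9, 4, 3, 2, 1, 6, 11, 16

The waypoints must appear in the order 13, 2, with no cell reused.
Route from 7: right to 8, down to 13, right to 14, 2× up (reaching 4), 3× left (reaching 1), 3× down (reaching 16) — 11 moves in all.
Check: order respected (13 at step 2, 2 at step 7); 11 moves as required.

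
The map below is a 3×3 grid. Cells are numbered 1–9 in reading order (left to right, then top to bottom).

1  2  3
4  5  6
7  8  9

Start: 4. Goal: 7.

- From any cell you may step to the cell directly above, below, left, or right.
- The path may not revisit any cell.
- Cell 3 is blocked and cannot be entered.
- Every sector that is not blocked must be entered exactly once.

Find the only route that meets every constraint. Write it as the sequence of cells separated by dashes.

4 - 1 - 2 - 5 - 6 - 9 - 8 - 7

Need to visit all 8 open cells exactly once, starting at 4 and ending at 7.
Route from 4: up to 1, right to 2, down to 5, right to 6, down to 9, 2× left (reaching 7) — 7 moves in all.
Check: all 8 open cells covered.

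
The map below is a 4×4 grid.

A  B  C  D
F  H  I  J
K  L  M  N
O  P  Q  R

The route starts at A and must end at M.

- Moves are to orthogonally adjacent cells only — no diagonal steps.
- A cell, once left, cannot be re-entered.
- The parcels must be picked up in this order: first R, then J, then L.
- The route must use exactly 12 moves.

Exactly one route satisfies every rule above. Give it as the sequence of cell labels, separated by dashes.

The waypoints must appear in the order R, J, L, with no cell reused.
Route from A: down 3 to O, right 3 to R, up 2 to J, left 2 to H, down 1 to L, right 1 to M — 12 moves in all.
Check: order respected (R at step 6, J at step 8, L at step 11); 12 moves as required.

A - F - K - O - P - Q - R - N - J - I - H - L - M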